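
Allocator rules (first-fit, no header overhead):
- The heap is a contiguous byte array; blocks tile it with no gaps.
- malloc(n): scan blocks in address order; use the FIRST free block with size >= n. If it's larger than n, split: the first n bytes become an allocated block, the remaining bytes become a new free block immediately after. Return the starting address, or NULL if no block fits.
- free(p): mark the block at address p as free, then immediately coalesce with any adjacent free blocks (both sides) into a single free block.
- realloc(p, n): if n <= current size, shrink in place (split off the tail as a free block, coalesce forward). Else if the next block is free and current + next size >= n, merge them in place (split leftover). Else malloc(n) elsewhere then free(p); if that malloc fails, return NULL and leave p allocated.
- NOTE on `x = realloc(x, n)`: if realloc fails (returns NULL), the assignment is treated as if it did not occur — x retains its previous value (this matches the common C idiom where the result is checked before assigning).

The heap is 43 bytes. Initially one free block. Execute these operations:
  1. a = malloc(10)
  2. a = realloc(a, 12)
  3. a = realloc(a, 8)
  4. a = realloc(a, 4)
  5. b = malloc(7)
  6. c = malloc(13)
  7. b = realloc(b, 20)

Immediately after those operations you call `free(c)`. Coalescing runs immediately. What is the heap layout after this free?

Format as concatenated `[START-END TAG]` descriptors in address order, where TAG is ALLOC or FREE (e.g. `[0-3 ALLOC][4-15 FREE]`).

Op 1: a = malloc(10) -> a = 0; heap: [0-9 ALLOC][10-42 FREE]
Op 2: a = realloc(a, 12) -> a = 0; heap: [0-11 ALLOC][12-42 FREE]
Op 3: a = realloc(a, 8) -> a = 0; heap: [0-7 ALLOC][8-42 FREE]
Op 4: a = realloc(a, 4) -> a = 0; heap: [0-3 ALLOC][4-42 FREE]
Op 5: b = malloc(7) -> b = 4; heap: [0-3 ALLOC][4-10 ALLOC][11-42 FREE]
Op 6: c = malloc(13) -> c = 11; heap: [0-3 ALLOC][4-10 ALLOC][11-23 ALLOC][24-42 FREE]
Op 7: b = realloc(b, 20) -> NULL (b unchanged); heap: [0-3 ALLOC][4-10 ALLOC][11-23 ALLOC][24-42 FREE]
free(c): c = 11 -> block [11-23 ALLOC]; mark free, coalesce with adjacent free neighbors -> [0-3 ALLOC][4-10 ALLOC][11-42 FREE]

Answer: [0-3 ALLOC][4-10 ALLOC][11-42 FREE]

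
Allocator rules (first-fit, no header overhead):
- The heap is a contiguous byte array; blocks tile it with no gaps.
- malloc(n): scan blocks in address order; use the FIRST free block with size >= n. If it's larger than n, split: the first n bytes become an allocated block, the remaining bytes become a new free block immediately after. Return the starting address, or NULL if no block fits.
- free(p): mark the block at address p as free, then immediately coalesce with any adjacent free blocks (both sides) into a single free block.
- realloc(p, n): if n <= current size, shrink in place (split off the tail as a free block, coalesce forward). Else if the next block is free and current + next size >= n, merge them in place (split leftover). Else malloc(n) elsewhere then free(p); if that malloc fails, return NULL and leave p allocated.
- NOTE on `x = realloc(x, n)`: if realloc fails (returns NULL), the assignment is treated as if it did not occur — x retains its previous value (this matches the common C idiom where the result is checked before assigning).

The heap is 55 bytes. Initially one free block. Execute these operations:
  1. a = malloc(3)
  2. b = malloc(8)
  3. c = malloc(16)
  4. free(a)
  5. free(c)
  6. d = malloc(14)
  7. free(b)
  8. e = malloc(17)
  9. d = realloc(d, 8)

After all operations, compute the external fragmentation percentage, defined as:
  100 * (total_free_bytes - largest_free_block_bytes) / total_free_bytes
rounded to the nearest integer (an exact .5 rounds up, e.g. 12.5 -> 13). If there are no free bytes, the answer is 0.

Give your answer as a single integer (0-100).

Op 1: a = malloc(3) -> a = 0; heap: [0-2 ALLOC][3-54 FREE]
Op 2: b = malloc(8) -> b = 3; heap: [0-2 ALLOC][3-10 ALLOC][11-54 FREE]
Op 3: c = malloc(16) -> c = 11; heap: [0-2 ALLOC][3-10 ALLOC][11-26 ALLOC][27-54 FREE]
Op 4: free(a) -> (freed a); heap: [0-2 FREE][3-10 ALLOC][11-26 ALLOC][27-54 FREE]
Op 5: free(c) -> (freed c); heap: [0-2 FREE][3-10 ALLOC][11-54 FREE]
Op 6: d = malloc(14) -> d = 11; heap: [0-2 FREE][3-10 ALLOC][11-24 ALLOC][25-54 FREE]
Op 7: free(b) -> (freed b); heap: [0-10 FREE][11-24 ALLOC][25-54 FREE]
Op 8: e = malloc(17) -> e = 25; heap: [0-10 FREE][11-24 ALLOC][25-41 ALLOC][42-54 FREE]
Op 9: d = realloc(d, 8) -> d = 11; heap: [0-10 FREE][11-18 ALLOC][19-24 FREE][25-41 ALLOC][42-54 FREE]
Free blocks: [11 6 13] total_free=30 largest=13 -> 100*(30-13)/30 = 1700/30 ≈ 56.667 -> rounds to 57

Answer: 57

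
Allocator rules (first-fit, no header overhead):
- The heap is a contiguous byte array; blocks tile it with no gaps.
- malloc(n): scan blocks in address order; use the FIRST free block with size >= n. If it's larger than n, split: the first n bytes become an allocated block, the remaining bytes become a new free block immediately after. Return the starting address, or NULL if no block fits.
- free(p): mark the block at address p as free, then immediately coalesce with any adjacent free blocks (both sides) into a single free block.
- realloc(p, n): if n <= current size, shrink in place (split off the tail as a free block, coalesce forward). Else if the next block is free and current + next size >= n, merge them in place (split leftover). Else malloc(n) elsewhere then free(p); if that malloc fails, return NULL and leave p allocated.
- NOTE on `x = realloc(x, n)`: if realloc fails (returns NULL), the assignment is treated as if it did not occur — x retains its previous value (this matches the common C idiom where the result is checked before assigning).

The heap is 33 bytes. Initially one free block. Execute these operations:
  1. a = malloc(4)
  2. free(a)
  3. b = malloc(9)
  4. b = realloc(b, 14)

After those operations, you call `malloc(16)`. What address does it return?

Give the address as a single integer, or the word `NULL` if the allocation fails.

Answer: 14

Derivation:
Op 1: a = malloc(4) -> a = 0; heap: [0-3 ALLOC][4-32 FREE]
Op 2: free(a) -> (freed a); heap: [0-32 FREE]
Op 3: b = malloc(9) -> b = 0; heap: [0-8 ALLOC][9-32 FREE]
Op 4: b = realloc(b, 14) -> b = 0; heap: [0-13 ALLOC][14-32 FREE]
malloc(16): first-fit scan over [0-13 ALLOC][14-32 FREE] -> 14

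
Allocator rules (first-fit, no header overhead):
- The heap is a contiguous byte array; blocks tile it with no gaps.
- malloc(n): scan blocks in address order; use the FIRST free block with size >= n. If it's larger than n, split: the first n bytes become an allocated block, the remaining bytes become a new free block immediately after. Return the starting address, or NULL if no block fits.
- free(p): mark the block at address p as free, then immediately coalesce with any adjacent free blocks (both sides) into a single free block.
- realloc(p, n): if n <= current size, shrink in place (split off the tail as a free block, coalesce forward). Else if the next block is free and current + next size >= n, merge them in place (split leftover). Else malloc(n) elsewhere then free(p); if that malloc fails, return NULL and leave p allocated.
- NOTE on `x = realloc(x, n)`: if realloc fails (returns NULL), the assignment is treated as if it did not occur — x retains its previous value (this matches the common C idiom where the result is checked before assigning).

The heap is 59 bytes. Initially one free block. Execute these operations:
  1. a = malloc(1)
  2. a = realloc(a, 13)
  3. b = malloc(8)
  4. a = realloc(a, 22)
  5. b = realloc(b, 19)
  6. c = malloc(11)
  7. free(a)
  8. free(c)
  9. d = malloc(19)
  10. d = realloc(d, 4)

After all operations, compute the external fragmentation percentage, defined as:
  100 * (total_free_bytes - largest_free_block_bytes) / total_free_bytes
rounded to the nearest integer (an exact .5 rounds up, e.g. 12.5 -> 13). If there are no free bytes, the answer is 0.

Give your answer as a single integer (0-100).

Answer: 28

Derivation:
Op 1: a = malloc(1) -> a = 0; heap: [0-0 ALLOC][1-58 FREE]
Op 2: a = realloc(a, 13) -> a = 0; heap: [0-12 ALLOC][13-58 FREE]
Op 3: b = malloc(8) -> b = 13; heap: [0-12 ALLOC][13-20 ALLOC][21-58 FREE]
Op 4: a = realloc(a, 22) -> a = 21; heap: [0-12 FREE][13-20 ALLOC][21-42 ALLOC][43-58 FREE]
Op 5: b = realloc(b, 19) -> NULL (b unchanged); heap: [0-12 FREE][13-20 ALLOC][21-42 ALLOC][43-58 FREE]
Op 6: c = malloc(11) -> c = 0; heap: [0-10 ALLOC][11-12 FREE][13-20 ALLOC][21-42 ALLOC][43-58 FREE]
Op 7: free(a) -> (freed a); heap: [0-10 ALLOC][11-12 FREE][13-20 ALLOC][21-58 FREE]
Op 8: free(c) -> (freed c); heap: [0-12 FREE][13-20 ALLOC][21-58 FREE]
Op 9: d = malloc(19) -> d = 21; heap: [0-12 FREE][13-20 ALLOC][21-39 ALLOC][40-58 FREE]
Op 10: d = realloc(d, 4) -> d = 21; heap: [0-12 FREE][13-20 ALLOC][21-24 ALLOC][25-58 FREE]
Free blocks: [13 34] total_free=47 largest=34 -> 100*(47-34)/47 = 1300/47 ≈ 27.660 -> rounds to 28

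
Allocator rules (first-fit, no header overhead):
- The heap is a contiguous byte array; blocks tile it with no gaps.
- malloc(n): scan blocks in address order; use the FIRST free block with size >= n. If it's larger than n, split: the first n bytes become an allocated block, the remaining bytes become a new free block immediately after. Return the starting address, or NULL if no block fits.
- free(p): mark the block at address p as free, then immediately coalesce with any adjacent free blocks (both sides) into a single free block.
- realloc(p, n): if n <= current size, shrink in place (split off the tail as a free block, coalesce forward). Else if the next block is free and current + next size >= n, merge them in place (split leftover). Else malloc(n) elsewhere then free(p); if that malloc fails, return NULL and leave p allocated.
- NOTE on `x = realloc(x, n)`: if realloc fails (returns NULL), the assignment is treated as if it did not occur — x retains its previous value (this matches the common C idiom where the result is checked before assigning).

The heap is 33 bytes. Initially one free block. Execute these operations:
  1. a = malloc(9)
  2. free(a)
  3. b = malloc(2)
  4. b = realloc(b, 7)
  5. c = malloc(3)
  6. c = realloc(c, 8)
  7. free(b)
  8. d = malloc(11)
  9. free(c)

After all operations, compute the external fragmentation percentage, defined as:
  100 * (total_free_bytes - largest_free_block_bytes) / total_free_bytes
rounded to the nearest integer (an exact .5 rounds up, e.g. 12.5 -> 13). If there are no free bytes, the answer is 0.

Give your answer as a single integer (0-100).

Answer: 32

Derivation:
Op 1: a = malloc(9) -> a = 0; heap: [0-8 ALLOC][9-32 FREE]
Op 2: free(a) -> (freed a); heap: [0-32 FREE]
Op 3: b = malloc(2) -> b = 0; heap: [0-1 ALLOC][2-32 FREE]
Op 4: b = realloc(b, 7) -> b = 0; heap: [0-6 ALLOC][7-32 FREE]
Op 5: c = malloc(3) -> c = 7; heap: [0-6 ALLOC][7-9 ALLOC][10-32 FREE]
Op 6: c = realloc(c, 8) -> c = 7; heap: [0-6 ALLOC][7-14 ALLOC][15-32 FREE]
Op 7: free(b) -> (freed b); heap: [0-6 FREE][7-14 ALLOC][15-32 FREE]
Op 8: d = malloc(11) -> d = 15; heap: [0-6 FREE][7-14 ALLOC][15-25 ALLOC][26-32 FREE]
Op 9: free(c) -> (freed c); heap: [0-14 FREE][15-25 ALLOC][26-32 FREE]
Free blocks: [15 7] total_free=22 largest=15 -> 100*(22-15)/22 = 700/22 ≈ 31.818 -> rounds to 32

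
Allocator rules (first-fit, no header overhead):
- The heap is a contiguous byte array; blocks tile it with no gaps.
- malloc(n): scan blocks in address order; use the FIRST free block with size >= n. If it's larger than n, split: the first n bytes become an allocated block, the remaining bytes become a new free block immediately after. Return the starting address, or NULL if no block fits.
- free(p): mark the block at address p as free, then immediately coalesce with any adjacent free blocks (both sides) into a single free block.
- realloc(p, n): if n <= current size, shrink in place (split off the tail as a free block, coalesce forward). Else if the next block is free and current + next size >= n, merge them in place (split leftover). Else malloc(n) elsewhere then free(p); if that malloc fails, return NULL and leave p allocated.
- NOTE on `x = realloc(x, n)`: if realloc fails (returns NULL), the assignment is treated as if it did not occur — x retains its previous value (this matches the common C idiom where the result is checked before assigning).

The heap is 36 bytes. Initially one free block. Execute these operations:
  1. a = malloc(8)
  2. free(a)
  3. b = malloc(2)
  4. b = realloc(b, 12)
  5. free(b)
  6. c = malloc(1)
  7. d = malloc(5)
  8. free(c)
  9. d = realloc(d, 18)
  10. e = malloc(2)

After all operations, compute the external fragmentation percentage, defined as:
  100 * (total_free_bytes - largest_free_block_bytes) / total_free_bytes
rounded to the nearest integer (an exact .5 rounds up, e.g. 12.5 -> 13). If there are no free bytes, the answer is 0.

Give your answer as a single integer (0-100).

Op 1: a = malloc(8) -> a = 0; heap: [0-7 ALLOC][8-35 FREE]
Op 2: free(a) -> (freed a); heap: [0-35 FREE]
Op 3: b = malloc(2) -> b = 0; heap: [0-1 ALLOC][2-35 FREE]
Op 4: b = realloc(b, 12) -> b = 0; heap: [0-11 ALLOC][12-35 FREE]
Op 5: free(b) -> (freed b); heap: [0-35 FREE]
Op 6: c = malloc(1) -> c = 0; heap: [0-0 ALLOC][1-35 FREE]
Op 7: d = malloc(5) -> d = 1; heap: [0-0 ALLOC][1-5 ALLOC][6-35 FREE]
Op 8: free(c) -> (freed c); heap: [0-0 FREE][1-5 ALLOC][6-35 FREE]
Op 9: d = realloc(d, 18) -> d = 1; heap: [0-0 FREE][1-18 ALLOC][19-35 FREE]
Op 10: e = malloc(2) -> e = 19; heap: [0-0 FREE][1-18 ALLOC][19-20 ALLOC][21-35 FREE]
Free blocks: [1 15] total_free=16 largest=15 -> 100*(16-15)/16 = 100/16 = 6.25 -> rounds to 6

Answer: 6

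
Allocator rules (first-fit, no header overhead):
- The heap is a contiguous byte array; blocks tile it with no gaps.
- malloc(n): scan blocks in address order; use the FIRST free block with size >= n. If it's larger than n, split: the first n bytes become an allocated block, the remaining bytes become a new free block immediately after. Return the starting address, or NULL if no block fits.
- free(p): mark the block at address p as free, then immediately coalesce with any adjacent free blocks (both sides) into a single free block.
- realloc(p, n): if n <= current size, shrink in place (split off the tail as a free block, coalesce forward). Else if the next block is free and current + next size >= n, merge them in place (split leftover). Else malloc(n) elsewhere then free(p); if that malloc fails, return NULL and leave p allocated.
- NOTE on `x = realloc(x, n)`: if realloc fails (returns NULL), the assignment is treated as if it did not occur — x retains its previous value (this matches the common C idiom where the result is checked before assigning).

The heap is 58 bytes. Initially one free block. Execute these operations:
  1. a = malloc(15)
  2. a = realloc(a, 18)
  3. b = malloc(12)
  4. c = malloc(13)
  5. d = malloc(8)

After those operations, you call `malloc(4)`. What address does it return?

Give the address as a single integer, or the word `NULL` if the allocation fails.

Answer: 51

Derivation:
Op 1: a = malloc(15) -> a = 0; heap: [0-14 ALLOC][15-57 FREE]
Op 2: a = realloc(a, 18) -> a = 0; heap: [0-17 ALLOC][18-57 FREE]
Op 3: b = malloc(12) -> b = 18; heap: [0-17 ALLOC][18-29 ALLOC][30-57 FREE]
Op 4: c = malloc(13) -> c = 30; heap: [0-17 ALLOC][18-29 ALLOC][30-42 ALLOC][43-57 FREE]
Op 5: d = malloc(8) -> d = 43; heap: [0-17 ALLOC][18-29 ALLOC][30-42 ALLOC][43-50 ALLOC][51-57 FREE]
malloc(4): first-fit scan over [0-17 ALLOC][18-29 ALLOC][30-42 ALLOC][43-50 ALLOC][51-57 FREE] -> 51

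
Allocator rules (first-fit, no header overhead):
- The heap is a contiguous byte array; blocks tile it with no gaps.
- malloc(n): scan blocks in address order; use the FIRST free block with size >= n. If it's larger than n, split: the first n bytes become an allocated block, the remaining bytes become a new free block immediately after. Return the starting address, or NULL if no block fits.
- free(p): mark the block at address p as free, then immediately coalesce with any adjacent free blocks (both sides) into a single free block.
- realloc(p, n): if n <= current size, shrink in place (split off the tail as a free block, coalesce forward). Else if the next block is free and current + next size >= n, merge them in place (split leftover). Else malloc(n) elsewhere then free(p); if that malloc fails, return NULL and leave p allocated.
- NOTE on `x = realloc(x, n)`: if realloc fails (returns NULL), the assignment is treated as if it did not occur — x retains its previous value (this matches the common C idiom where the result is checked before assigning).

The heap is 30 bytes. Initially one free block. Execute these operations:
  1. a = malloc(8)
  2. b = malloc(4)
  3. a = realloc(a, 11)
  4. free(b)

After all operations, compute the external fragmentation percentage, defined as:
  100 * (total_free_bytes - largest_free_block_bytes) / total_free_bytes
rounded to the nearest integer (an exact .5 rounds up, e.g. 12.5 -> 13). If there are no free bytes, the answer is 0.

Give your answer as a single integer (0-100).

Answer: 37

Derivation:
Op 1: a = malloc(8) -> a = 0; heap: [0-7 ALLOC][8-29 FREE]
Op 2: b = malloc(4) -> b = 8; heap: [0-7 ALLOC][8-11 ALLOC][12-29 FREE]
Op 3: a = realloc(a, 11) -> a = 12; heap: [0-7 FREE][8-11 ALLOC][12-22 ALLOC][23-29 FREE]
Op 4: free(b) -> (freed b); heap: [0-11 FREE][12-22 ALLOC][23-29 FREE]
Free blocks: [12 7] total_free=19 largest=12 -> 100*(19-12)/19 = 700/19 ≈ 36.842 -> rounds to 37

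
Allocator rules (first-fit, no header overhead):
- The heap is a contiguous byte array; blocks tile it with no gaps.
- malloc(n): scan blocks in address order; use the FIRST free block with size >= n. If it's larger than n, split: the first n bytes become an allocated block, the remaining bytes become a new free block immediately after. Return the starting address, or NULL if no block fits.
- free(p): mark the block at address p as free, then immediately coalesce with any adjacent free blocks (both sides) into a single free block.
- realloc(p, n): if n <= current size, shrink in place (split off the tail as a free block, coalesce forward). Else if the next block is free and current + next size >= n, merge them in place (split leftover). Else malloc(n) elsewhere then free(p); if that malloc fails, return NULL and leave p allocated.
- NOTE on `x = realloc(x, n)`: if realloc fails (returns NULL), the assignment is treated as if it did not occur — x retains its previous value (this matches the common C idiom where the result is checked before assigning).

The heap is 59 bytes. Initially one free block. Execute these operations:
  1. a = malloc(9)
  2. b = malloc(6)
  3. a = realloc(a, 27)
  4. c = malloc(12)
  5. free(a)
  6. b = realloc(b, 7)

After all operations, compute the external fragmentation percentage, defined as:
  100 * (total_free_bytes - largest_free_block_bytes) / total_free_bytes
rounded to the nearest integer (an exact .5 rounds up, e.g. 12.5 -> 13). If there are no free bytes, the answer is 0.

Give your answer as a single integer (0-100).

Answer: 35

Derivation:
Op 1: a = malloc(9) -> a = 0; heap: [0-8 ALLOC][9-58 FREE]
Op 2: b = malloc(6) -> b = 9; heap: [0-8 ALLOC][9-14 ALLOC][15-58 FREE]
Op 3: a = realloc(a, 27) -> a = 15; heap: [0-8 FREE][9-14 ALLOC][15-41 ALLOC][42-58 FREE]
Op 4: c = malloc(12) -> c = 42; heap: [0-8 FREE][9-14 ALLOC][15-41 ALLOC][42-53 ALLOC][54-58 FREE]
Op 5: free(a) -> (freed a); heap: [0-8 FREE][9-14 ALLOC][15-41 FREE][42-53 ALLOC][54-58 FREE]
Op 6: b = realloc(b, 7) -> b = 9; heap: [0-8 FREE][9-15 ALLOC][16-41 FREE][42-53 ALLOC][54-58 FREE]
Free blocks: [9 26 5] total_free=40 largest=26 -> 100*(40-26)/40 = 1400/40 = 35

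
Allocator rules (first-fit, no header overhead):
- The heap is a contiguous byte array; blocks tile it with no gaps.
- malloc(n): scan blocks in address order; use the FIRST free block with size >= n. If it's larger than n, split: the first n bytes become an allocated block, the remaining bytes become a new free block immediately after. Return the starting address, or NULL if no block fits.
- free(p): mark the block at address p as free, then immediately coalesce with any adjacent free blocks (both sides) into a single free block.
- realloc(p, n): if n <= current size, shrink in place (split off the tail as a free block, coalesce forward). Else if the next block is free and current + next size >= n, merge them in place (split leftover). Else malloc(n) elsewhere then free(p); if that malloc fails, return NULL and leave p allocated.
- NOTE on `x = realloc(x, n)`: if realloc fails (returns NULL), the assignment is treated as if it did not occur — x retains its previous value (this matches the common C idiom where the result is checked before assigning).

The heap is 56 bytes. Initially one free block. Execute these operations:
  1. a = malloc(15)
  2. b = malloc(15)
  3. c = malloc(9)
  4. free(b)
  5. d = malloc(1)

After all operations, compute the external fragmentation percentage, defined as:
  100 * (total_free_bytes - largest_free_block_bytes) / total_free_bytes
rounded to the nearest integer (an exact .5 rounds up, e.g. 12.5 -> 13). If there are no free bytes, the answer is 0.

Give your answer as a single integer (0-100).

Answer: 45

Derivation:
Op 1: a = malloc(15) -> a = 0; heap: [0-14 ALLOC][15-55 FREE]
Op 2: b = malloc(15) -> b = 15; heap: [0-14 ALLOC][15-29 ALLOC][30-55 FREE]
Op 3: c = malloc(9) -> c = 30; heap: [0-14 ALLOC][15-29 ALLOC][30-38 ALLOC][39-55 FREE]
Op 4: free(b) -> (freed b); heap: [0-14 ALLOC][15-29 FREE][30-38 ALLOC][39-55 FREE]
Op 5: d = malloc(1) -> d = 15; heap: [0-14 ALLOC][15-15 ALLOC][16-29 FREE][30-38 ALLOC][39-55 FREE]
Free blocks: [14 17] total_free=31 largest=17 -> 100*(31-17)/31 = 1400/31 ≈ 45.161 -> rounds to 45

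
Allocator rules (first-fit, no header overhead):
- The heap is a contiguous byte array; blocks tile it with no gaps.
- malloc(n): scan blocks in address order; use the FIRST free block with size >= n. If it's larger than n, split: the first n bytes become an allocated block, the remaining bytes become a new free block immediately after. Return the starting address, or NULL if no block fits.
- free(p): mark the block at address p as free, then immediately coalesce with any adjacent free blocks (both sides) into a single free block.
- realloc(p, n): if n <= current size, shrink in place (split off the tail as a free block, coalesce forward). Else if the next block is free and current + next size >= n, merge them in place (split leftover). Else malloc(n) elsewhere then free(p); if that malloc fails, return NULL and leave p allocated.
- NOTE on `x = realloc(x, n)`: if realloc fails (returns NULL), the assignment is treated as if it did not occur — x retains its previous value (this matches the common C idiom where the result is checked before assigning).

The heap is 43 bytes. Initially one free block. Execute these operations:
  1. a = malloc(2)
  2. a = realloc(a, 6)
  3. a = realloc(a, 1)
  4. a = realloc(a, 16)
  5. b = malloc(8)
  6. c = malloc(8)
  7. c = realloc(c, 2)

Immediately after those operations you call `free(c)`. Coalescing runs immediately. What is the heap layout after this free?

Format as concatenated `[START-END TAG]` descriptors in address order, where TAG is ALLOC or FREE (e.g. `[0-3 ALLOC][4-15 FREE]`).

Answer: [0-15 ALLOC][16-23 ALLOC][24-42 FREE]

Derivation:
Op 1: a = malloc(2) -> a = 0; heap: [0-1 ALLOC][2-42 FREE]
Op 2: a = realloc(a, 6) -> a = 0; heap: [0-5 ALLOC][6-42 FREE]
Op 3: a = realloc(a, 1) -> a = 0; heap: [0-0 ALLOC][1-42 FREE]
Op 4: a = realloc(a, 16) -> a = 0; heap: [0-15 ALLOC][16-42 FREE]
Op 5: b = malloc(8) -> b = 16; heap: [0-15 ALLOC][16-23 ALLOC][24-42 FREE]
Op 6: c = malloc(8) -> c = 24; heap: [0-15 ALLOC][16-23 ALLOC][24-31 ALLOC][32-42 FREE]
Op 7: c = realloc(c, 2) -> c = 24; heap: [0-15 ALLOC][16-23 ALLOC][24-25 ALLOC][26-42 FREE]
free(c): c = 24 -> block [24-25 ALLOC]; mark free, coalesce with adjacent free neighbors -> [0-15 ALLOC][16-23 ALLOC][24-42 FREE]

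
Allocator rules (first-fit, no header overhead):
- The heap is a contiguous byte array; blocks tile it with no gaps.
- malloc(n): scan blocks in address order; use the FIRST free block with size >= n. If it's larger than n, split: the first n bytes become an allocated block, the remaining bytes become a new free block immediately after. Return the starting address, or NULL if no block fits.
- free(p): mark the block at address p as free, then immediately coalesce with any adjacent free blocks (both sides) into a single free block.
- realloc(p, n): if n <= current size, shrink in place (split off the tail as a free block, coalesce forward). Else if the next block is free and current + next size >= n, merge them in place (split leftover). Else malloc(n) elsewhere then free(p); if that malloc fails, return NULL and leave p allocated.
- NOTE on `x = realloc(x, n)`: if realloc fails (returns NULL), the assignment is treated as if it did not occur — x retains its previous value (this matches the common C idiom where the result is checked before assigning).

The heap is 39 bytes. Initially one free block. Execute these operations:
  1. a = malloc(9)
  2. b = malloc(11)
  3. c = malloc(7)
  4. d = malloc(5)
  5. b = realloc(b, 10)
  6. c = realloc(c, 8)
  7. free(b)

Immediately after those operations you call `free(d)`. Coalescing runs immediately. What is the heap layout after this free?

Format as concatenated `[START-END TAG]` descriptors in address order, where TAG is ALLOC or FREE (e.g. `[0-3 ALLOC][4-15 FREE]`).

Answer: [0-8 ALLOC][9-19 FREE][20-26 ALLOC][27-38 FREE]

Derivation:
Op 1: a = malloc(9) -> a = 0; heap: [0-8 ALLOC][9-38 FREE]
Op 2: b = malloc(11) -> b = 9; heap: [0-8 ALLOC][9-19 ALLOC][20-38 FREE]
Op 3: c = malloc(7) -> c = 20; heap: [0-8 ALLOC][9-19 ALLOC][20-26 ALLOC][27-38 FREE]
Op 4: d = malloc(5) -> d = 27; heap: [0-8 ALLOC][9-19 ALLOC][20-26 ALLOC][27-31 ALLOC][32-38 FREE]
Op 5: b = realloc(b, 10) -> b = 9; heap: [0-8 ALLOC][9-18 ALLOC][19-19 FREE][20-26 ALLOC][27-31 ALLOC][32-38 FREE]
Op 6: c = realloc(c, 8) -> NULL (c unchanged); heap: [0-8 ALLOC][9-18 ALLOC][19-19 FREE][20-26 ALLOC][27-31 ALLOC][32-38 FREE]
Op 7: free(b) -> (freed b); heap: [0-8 ALLOC][9-19 FREE][20-26 ALLOC][27-31 ALLOC][32-38 FREE]
free(d): d = 27 -> block [27-31 ALLOC]; mark free, coalesce with adjacent free neighbors -> [0-8 ALLOC][9-19 FREE][20-26 ALLOC][27-38 FREE]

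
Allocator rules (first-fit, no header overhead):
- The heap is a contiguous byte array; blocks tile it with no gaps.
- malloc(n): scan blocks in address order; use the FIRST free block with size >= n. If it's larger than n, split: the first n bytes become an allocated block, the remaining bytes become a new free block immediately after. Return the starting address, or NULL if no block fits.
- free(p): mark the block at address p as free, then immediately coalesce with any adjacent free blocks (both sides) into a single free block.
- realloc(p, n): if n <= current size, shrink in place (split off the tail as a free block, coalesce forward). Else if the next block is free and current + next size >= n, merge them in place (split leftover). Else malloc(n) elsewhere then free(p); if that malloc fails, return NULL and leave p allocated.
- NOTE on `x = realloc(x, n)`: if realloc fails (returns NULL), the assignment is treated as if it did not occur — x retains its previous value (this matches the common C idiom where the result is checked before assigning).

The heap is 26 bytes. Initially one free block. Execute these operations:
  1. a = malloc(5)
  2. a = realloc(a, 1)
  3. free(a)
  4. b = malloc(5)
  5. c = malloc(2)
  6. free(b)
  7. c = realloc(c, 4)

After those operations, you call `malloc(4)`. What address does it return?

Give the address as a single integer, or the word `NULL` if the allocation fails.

Answer: 0

Derivation:
Op 1: a = malloc(5) -> a = 0; heap: [0-4 ALLOC][5-25 FREE]
Op 2: a = realloc(a, 1) -> a = 0; heap: [0-0 ALLOC][1-25 FREE]
Op 3: free(a) -> (freed a); heap: [0-25 FREE]
Op 4: b = malloc(5) -> b = 0; heap: [0-4 ALLOC][5-25 FREE]
Op 5: c = malloc(2) -> c = 5; heap: [0-4 ALLOC][5-6 ALLOC][7-25 FREE]
Op 6: free(b) -> (freed b); heap: [0-4 FREE][5-6 ALLOC][7-25 FREE]
Op 7: c = realloc(c, 4) -> c = 5; heap: [0-4 FREE][5-8 ALLOC][9-25 FREE]
malloc(4): first-fit scan over [0-4 FREE][5-8 ALLOC][9-25 FREE] -> 0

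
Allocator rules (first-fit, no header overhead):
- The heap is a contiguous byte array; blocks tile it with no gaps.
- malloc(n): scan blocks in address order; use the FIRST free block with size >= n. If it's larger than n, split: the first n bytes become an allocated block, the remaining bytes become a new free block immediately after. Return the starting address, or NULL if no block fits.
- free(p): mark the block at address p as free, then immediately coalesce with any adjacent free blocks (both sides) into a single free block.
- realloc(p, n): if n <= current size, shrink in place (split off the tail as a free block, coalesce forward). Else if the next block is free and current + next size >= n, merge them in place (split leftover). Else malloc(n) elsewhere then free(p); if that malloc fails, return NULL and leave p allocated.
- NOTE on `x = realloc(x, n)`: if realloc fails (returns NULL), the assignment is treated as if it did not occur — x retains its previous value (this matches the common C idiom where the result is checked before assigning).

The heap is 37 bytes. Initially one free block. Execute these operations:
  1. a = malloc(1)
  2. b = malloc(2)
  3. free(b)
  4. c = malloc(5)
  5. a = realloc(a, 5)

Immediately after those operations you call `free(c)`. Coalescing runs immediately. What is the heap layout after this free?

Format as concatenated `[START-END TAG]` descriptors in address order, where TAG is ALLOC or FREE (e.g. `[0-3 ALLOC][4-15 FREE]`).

Answer: [0-5 FREE][6-10 ALLOC][11-36 FREE]

Derivation:
Op 1: a = malloc(1) -> a = 0; heap: [0-0 ALLOC][1-36 FREE]
Op 2: b = malloc(2) -> b = 1; heap: [0-0 ALLOC][1-2 ALLOC][3-36 FREE]
Op 3: free(b) -> (freed b); heap: [0-0 ALLOC][1-36 FREE]
Op 4: c = malloc(5) -> c = 1; heap: [0-0 ALLOC][1-5 ALLOC][6-36 FREE]
Op 5: a = realloc(a, 5) -> a = 6; heap: [0-0 FREE][1-5 ALLOC][6-10 ALLOC][11-36 FREE]
free(c): c = 1 -> block [1-5 ALLOC]; mark free, coalesce with adjacent free neighbors -> [0-5 FREE][6-10 ALLOC][11-36 FREE]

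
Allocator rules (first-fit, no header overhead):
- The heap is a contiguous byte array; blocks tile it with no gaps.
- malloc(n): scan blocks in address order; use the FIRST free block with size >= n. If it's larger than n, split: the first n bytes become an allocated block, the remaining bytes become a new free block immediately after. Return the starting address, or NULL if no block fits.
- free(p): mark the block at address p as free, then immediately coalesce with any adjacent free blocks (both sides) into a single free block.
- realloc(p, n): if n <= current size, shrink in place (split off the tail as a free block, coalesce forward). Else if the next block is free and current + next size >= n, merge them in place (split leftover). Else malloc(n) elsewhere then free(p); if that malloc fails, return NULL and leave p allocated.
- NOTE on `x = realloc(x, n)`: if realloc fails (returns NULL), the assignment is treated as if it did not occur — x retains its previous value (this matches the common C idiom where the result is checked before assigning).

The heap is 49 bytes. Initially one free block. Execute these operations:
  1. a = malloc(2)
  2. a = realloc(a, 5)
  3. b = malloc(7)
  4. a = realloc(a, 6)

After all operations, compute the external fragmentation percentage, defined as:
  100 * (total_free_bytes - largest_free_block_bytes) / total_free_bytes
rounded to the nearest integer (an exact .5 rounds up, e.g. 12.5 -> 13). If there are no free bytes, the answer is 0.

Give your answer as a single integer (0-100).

Answer: 14

Derivation:
Op 1: a = malloc(2) -> a = 0; heap: [0-1 ALLOC][2-48 FREE]
Op 2: a = realloc(a, 5) -> a = 0; heap: [0-4 ALLOC][5-48 FREE]
Op 3: b = malloc(7) -> b = 5; heap: [0-4 ALLOC][5-11 ALLOC][12-48 FREE]
Op 4: a = realloc(a, 6) -> a = 12; heap: [0-4 FREE][5-11 ALLOC][12-17 ALLOC][18-48 FREE]
Free blocks: [5 31] total_free=36 largest=31 -> 100*(36-31)/36 = 500/36 ≈ 13.889 -> rounds to 14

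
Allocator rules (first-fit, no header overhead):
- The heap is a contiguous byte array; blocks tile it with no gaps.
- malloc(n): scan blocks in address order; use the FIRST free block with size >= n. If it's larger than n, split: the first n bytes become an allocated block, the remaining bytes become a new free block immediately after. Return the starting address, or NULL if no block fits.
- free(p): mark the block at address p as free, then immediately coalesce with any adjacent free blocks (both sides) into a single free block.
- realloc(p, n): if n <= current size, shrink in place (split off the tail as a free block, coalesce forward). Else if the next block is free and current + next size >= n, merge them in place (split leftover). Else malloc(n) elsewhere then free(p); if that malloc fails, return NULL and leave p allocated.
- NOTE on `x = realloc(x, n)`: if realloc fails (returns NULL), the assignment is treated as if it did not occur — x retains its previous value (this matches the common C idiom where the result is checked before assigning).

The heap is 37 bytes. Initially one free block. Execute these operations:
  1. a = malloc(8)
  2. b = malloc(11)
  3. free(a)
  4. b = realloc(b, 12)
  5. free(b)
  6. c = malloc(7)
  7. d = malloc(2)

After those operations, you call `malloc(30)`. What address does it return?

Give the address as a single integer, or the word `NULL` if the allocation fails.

Answer: NULL

Derivation:
Op 1: a = malloc(8) -> a = 0; heap: [0-7 ALLOC][8-36 FREE]
Op 2: b = malloc(11) -> b = 8; heap: [0-7 ALLOC][8-18 ALLOC][19-36 FREE]
Op 3: free(a) -> (freed a); heap: [0-7 FREE][8-18 ALLOC][19-36 FREE]
Op 4: b = realloc(b, 12) -> b = 8; heap: [0-7 FREE][8-19 ALLOC][20-36 FREE]
Op 5: free(b) -> (freed b); heap: [0-36 FREE]
Op 6: c = malloc(7) -> c = 0; heap: [0-6 ALLOC][7-36 FREE]
Op 7: d = malloc(2) -> d = 7; heap: [0-6 ALLOC][7-8 ALLOC][9-36 FREE]
malloc(30): first-fit scan over [0-6 ALLOC][7-8 ALLOC][9-36 FREE] -> NULL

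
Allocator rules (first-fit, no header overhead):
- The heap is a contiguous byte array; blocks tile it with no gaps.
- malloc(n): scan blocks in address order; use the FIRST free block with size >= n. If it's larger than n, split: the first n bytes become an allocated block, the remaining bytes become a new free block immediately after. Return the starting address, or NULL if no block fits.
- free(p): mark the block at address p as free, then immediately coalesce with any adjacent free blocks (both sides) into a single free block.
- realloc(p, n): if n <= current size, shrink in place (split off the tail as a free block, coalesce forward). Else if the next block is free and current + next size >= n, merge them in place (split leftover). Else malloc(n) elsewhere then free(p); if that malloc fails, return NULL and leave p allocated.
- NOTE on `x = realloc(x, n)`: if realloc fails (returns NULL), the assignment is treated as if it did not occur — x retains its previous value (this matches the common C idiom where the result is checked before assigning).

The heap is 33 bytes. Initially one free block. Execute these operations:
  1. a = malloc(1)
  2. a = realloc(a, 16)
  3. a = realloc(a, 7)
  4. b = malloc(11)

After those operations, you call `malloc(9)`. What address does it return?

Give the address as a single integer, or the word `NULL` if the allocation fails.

Answer: 18

Derivation:
Op 1: a = malloc(1) -> a = 0; heap: [0-0 ALLOC][1-32 FREE]
Op 2: a = realloc(a, 16) -> a = 0; heap: [0-15 ALLOC][16-32 FREE]
Op 3: a = realloc(a, 7) -> a = 0; heap: [0-6 ALLOC][7-32 FREE]
Op 4: b = malloc(11) -> b = 7; heap: [0-6 ALLOC][7-17 ALLOC][18-32 FREE]
malloc(9): first-fit scan over [0-6 ALLOC][7-17 ALLOC][18-32 FREE] -> 18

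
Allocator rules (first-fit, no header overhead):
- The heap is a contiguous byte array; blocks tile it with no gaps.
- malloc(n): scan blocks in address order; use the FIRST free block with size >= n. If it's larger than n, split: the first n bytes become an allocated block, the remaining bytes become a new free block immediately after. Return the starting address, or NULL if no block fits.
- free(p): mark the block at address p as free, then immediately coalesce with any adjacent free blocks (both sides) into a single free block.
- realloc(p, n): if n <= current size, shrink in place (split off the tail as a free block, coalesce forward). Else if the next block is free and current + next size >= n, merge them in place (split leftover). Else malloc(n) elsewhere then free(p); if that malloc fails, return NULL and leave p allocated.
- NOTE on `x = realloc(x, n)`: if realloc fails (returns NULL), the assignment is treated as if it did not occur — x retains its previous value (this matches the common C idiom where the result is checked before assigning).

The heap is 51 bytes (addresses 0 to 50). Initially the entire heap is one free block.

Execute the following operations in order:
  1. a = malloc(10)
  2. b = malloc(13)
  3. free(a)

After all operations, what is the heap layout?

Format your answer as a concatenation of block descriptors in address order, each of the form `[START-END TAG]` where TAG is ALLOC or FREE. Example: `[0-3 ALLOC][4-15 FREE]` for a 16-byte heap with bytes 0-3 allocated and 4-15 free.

Answer: [0-9 FREE][10-22 ALLOC][23-50 FREE]

Derivation:
Op 1: a = malloc(10) -> a = 0; heap: [0-9 ALLOC][10-50 FREE]
Op 2: b = malloc(13) -> b = 10; heap: [0-9 ALLOC][10-22 ALLOC][23-50 FREE]
Op 3: free(a) -> (freed a); heap: [0-9 FREE][10-22 ALLOC][23-50 FREE]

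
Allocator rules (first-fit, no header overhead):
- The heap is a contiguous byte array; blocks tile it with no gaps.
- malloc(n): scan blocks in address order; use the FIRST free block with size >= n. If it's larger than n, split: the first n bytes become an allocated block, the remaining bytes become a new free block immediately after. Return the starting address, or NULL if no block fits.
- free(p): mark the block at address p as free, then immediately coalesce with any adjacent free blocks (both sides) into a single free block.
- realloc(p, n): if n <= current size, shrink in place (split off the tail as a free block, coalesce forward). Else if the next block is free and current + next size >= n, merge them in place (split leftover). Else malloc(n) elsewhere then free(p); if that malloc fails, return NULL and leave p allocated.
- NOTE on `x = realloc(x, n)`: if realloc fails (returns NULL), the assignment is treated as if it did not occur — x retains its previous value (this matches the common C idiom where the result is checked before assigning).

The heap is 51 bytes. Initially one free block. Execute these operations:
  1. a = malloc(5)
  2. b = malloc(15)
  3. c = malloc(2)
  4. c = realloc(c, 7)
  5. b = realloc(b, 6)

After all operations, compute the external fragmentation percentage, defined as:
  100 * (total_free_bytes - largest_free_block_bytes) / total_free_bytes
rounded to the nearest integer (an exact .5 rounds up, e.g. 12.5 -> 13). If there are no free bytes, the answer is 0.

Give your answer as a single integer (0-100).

Answer: 27

Derivation:
Op 1: a = malloc(5) -> a = 0; heap: [0-4 ALLOC][5-50 FREE]
Op 2: b = malloc(15) -> b = 5; heap: [0-4 ALLOC][5-19 ALLOC][20-50 FREE]
Op 3: c = malloc(2) -> c = 20; heap: [0-4 ALLOC][5-19 ALLOC][20-21 ALLOC][22-50 FREE]
Op 4: c = realloc(c, 7) -> c = 20; heap: [0-4 ALLOC][5-19 ALLOC][20-26 ALLOC][27-50 FREE]
Op 5: b = realloc(b, 6) -> b = 5; heap: [0-4 ALLOC][5-10 ALLOC][11-19 FREE][20-26 ALLOC][27-50 FREE]
Free blocks: [9 24] total_free=33 largest=24 -> 100*(33-24)/33 = 900/33 ≈ 27.273 -> rounds to 27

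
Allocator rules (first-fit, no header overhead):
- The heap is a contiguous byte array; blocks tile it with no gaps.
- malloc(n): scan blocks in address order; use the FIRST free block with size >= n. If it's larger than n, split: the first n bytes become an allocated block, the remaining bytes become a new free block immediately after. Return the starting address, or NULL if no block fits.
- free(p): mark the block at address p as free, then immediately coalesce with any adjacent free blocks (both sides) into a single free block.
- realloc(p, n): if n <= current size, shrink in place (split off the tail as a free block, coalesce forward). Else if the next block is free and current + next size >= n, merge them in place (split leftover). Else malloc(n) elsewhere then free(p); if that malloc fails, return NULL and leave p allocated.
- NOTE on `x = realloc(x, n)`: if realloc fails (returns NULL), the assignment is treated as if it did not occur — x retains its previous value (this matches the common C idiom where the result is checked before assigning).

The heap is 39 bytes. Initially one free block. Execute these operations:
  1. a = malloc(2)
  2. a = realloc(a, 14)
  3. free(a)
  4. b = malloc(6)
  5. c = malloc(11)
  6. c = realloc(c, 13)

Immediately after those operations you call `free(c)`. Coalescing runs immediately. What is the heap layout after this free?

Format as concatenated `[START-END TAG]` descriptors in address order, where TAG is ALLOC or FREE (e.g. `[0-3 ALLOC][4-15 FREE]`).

Op 1: a = malloc(2) -> a = 0; heap: [0-1 ALLOC][2-38 FREE]
Op 2: a = realloc(a, 14) -> a = 0; heap: [0-13 ALLOC][14-38 FREE]
Op 3: free(a) -> (freed a); heap: [0-38 FREE]
Op 4: b = malloc(6) -> b = 0; heap: [0-5 ALLOC][6-38 FREE]
Op 5: c = malloc(11) -> c = 6; heap: [0-5 ALLOC][6-16 ALLOC][17-38 FREE]
Op 6: c = realloc(c, 13) -> c = 6; heap: [0-5 ALLOC][6-18 ALLOC][19-38 FREE]
free(c): c = 6 -> block [6-18 ALLOC]; mark free, coalesce with adjacent free neighbors -> [0-5 ALLOC][6-38 FREE]

Answer: [0-5 ALLOC][6-38 FREE]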